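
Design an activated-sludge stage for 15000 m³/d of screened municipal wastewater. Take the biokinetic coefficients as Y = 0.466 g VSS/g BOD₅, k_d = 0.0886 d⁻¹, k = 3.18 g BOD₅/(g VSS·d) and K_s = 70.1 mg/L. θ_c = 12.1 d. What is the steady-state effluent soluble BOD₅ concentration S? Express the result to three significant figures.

From the Monod/SRT balance for a CMAS, S = K_s·(1+k_d θ_c)/[θ_c·(Y k − k_d) − 1] = 70.1 × (1 + 0.0886 × 12.1) / [12.1 × (0.466 × 3.18 − 0.0886) − 1] = 145.3 / 15.86 = 9.159 mg/L.

S ≈ 9.16 mg/L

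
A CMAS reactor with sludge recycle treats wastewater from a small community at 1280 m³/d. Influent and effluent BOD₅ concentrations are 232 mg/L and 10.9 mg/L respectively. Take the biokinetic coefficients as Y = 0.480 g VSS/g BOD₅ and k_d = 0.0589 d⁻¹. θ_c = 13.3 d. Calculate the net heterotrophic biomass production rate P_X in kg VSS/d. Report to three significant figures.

The observed yield is Y_obs = Y/(1 + k_d·θ_c) = 0.480 / (1 + 0.0589 × 13.3) = 0.480 / 1.783 = 0.2692 g VSS per g BOD₅ removed.
Mass of BOD₅ removed per day: Q(S₀ − S) = 1280 × 221.1 g/m³ = 283.0 kg/d.
Biomass produced: P_X = Y_obs·Q·ΔS = 0.2692 × 283.0 ≈ 76.17 kg VSS/d.

P_X ≈ 76.2 kg VSS/d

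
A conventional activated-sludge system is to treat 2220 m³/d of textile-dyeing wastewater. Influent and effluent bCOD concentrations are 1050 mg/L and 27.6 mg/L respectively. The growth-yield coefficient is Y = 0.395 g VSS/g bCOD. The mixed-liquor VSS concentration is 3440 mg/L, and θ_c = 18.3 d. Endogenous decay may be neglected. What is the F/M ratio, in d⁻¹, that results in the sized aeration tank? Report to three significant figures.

Biomass mass balance (decay neglected): V·X = Y·Q·(S₀ − S)·θ_c, so V = 0.395 × 2220 × (1050 − 27.6) × 18.3 / 3440 = 4769 m³.
Food-to-microorganism ratio F/M = Q S₀ / (V X) = 2220 × 1050 / (4769 × 3440) = 0.1421 d⁻¹.

F/M ≈ 0.142 d⁻¹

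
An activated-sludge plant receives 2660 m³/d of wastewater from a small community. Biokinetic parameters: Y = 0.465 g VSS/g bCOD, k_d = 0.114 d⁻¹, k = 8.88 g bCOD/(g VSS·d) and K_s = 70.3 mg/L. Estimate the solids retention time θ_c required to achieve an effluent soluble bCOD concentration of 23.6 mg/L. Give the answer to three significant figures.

θ_c ≈ 1.08 d

Specific growth rate at S = 23.6 mg/L: μ = YkS/(K_s+S) = 0.465·8.88·23.6/(70.3+23.6) = 1.038 d⁻¹.
Then 1/θ_c = μ − k_d = 1.038 − 0.114 = 0.9238 d⁻¹, giving θ_c = 1.082 d.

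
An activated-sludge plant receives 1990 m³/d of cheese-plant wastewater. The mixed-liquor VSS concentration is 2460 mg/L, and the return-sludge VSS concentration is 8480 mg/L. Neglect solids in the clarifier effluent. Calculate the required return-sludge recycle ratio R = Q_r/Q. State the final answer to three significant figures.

R ≈ 0.409

Mass balance around the secondary clarifier (neglecting effluent solids): R = X / (X_r − X) = 2460 / (8480 − 2460) = 0.4086.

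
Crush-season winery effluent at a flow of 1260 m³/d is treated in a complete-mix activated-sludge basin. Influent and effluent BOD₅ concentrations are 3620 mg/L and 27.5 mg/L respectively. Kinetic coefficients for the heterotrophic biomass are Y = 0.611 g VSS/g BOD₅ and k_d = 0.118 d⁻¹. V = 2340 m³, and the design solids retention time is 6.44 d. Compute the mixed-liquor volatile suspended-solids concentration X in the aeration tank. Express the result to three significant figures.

From V·X·(1 + k_d·θ_c) = Y·Q·(S₀ − S)·θ_c: X = 0.611 × 1260 × (3620 − 27.5) × 6.44 / [2340 × (1 + 0.118 × 6.44)] = 4325 mg/L.

X ≈ 4320 mg/L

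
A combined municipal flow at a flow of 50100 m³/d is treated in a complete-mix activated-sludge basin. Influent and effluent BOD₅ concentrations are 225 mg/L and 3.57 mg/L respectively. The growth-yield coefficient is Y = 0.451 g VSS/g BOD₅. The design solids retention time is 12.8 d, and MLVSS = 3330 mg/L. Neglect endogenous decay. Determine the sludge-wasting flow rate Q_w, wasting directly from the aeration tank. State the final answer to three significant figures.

Q_w ≈ 1500 m³/d

Biomass mass balance (decay neglected): V·X = Y·Q·(S₀ − S)·θ_c, so V = 0.451 × 50100 × (225 − 3.57) × 12.8 / 3330 = 19232 m³.
Wasting from the aeration tank: Q_w = V / θ_c = 19232 / 12.8 = 1502 m³/d.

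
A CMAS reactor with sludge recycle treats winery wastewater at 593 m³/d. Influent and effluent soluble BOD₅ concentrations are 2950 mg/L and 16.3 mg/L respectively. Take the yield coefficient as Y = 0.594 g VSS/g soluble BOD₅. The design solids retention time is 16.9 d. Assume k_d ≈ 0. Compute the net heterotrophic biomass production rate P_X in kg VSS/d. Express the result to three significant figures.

No decay correction is needed, so Y_obs = Y = 0.594.
Substrate removed = Q·(S₀ − S) = 593 m³/d × (2950 − 16.3) g/m³ = 1.74×10^6 g/d = 1740 kg/d.
Biomass produced: P_X = Y_obs·Q·ΔS = 0.5940 × 1740 ≈ 1033 kg VSS/d.

P_X ≈ 1030 kg VSS/d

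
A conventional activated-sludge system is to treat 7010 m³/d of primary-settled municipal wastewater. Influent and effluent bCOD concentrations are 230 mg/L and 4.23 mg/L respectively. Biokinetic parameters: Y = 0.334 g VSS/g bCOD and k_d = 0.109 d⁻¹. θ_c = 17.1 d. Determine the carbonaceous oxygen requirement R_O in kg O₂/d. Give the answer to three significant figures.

Observed yield with endogenous decay: Y_obs = Y / (1 + k_d·θ_c) = 0.334 / (1 + 0.109 × 17.1) = 0.334 / 2.864 = 0.1166 g VSS/g bCOD.
ΔS = 230 − 4.23 = 225.8 mg/L, so the substrate removal rate is 7010 × 225.8/1000 = 1583 kg bCOD/d.
Net sludge production P_X = 0.1166 × 1583 = 184.6 kg VSS/d.
R_O = Q·ΔS − 1.42 P_X = 1583 − 262.1 = 1321 kg O₂/d.

R_O ≈ 1320 kg O₂/d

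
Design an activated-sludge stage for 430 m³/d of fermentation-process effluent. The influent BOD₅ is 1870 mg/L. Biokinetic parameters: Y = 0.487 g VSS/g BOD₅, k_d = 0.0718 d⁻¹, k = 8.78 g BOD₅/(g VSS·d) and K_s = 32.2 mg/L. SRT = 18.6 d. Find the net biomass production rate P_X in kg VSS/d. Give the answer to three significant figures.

For a completely mixed reactor with recycle the Lawrence–McCarty relation gives S = K_s·(1 + k_d·θ_c) / [θ_c·(Y·k − k_d) − 1] = 32.2 × (1 + 0.0718 × 18.6) / [18.6 × (0.487 × 8.78 − 0.0718) − 1] = 75.20 / 77.20 = 0.9742 mg/L.
Correct the yield for decay: Y_obs = Y/(1 + k_d θ_c) = 0.487 / (1 + 0.0718 × 18.6) = 0.487 / 2.335 = 0.2085.
Substrate removed = Q·(S₀ − S) = 430 m³/d × (1870 − 0.974) g/m³ = 8.04×10^5 g/d = 803.7 kg/d.
P_X = Y_obs · Q(S₀ − S) = 0.2085 × 803.7 = 167.6 kg VSS/d.

P_X ≈ 168 kg VSS/d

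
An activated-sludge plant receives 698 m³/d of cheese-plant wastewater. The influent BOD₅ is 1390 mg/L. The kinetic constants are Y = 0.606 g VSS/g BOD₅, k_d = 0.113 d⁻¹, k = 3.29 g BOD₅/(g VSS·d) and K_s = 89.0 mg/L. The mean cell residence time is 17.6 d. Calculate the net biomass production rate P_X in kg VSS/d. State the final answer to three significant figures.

P_X ≈ 196 kg VSS/d

Effluent substrate depends only on kinetics and SRT: S = K_s(1 + k_d θ_c) / [θ_c(Yk − k_d) − 1] = 89.0 × (1 + 0.113 × 17.6) / [17.6 × (0.606 × 3.29 − 0.113) − 1] = 266.0 / 32.10 = 8.286 mg/L.
The observed yield is Y_obs = Y/(1 + k_d·θ_c) = 0.606 / (1 + 0.113 × 17.6) = 0.606 / 2.989 = 0.2028 g VSS per g BOD₅ removed.
Mass of BOD₅ removed per day: Q(S₀ − S) = 698 × 1382 g/m³ = 964.4 kg/d.
P_X = Y_obs · Q(S₀ − S) = 0.2028 × 964.4 = 195.5 kg VSS/d.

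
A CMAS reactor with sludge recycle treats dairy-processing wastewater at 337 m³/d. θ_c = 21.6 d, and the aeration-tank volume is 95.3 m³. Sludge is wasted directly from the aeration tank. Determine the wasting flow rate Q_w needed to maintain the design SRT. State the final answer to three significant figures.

With mixed-liquor wasting, θ_c = V/Q_w, so Q_w = V/θ_c = 95.30/21.6 = 4.412 m³/d.

Q_w ≈ 4.41 m³/d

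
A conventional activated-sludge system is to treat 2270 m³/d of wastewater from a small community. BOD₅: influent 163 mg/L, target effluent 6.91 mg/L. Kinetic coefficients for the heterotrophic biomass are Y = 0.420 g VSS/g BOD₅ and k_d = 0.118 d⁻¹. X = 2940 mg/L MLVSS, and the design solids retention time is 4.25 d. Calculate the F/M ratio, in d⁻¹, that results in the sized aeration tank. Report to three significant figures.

F/M ≈ 0.878 d⁻¹

Rearranging the biomass balance for a CMAS with decay, V = Y·Q·ΔS·θ_c / [X·(1+k_d θ_c)] = 0.420 × 2270 × (163 − 6.91) × 4.25 / [2940 × (1 + 0.118 × 4.25)] = 6.32×10^5 / 4414 = 143.3 m³.
Food-to-microorganism ratio F/M = Q S₀ / (V X) = 2270 × 163 / (143.3 × 2940) = 0.8784 d⁻¹.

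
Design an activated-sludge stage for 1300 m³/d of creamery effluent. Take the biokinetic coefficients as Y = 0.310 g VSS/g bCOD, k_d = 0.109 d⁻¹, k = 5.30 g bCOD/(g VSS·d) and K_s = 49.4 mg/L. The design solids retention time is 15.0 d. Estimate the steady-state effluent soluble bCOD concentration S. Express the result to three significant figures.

S ≈ 5.91 mg/L

For a completely mixed reactor with recycle the Lawrence–McCarty relation gives S = K_s·(1 + k_d·θ_c) / [θ_c·(Y·k − k_d) − 1] = 49.4 × (1 + 0.109 × 15.0) / [15.0 × (0.310 × 5.30 − 0.109) − 1] = 130.2 / 22.01 = 5.914 mg/L.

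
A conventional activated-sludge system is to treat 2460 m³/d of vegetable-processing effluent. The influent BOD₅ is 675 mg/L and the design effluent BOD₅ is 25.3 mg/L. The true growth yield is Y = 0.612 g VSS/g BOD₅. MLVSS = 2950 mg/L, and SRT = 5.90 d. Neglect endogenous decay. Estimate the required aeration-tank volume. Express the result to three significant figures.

V·X = Y·Q·ΔS·θ_c gives V = 0.612 × 2460 × (675 − 25.3) × 5.90 / 2950 = 1956 m³.

V ≈ 1960 m³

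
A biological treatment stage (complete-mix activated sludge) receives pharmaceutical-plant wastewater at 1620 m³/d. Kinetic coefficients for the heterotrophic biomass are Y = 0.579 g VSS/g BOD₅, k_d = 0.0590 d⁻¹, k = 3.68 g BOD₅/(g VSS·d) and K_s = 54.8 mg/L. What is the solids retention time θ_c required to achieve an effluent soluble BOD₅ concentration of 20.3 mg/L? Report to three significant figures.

θ_c ≈ 1.93 d

From 1/θ_c = Y·k·S/(K_s + S) − k_d: Y·k·S/(K_s+S) = 0.579 × 3.68 × 20.3 / (54.8 + 20.3) = 0.5759 d⁻¹.
θ_c = 1/(μ − k_d) = 1/(0.5759 − 0.0590) = 1/0.5169 = 1.934 d.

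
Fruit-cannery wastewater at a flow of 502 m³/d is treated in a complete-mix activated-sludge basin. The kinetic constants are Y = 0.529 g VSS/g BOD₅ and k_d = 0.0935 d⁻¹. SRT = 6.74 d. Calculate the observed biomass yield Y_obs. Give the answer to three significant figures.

Correct the yield for decay: Y_obs = Y/(1 + k_d θ_c) = 0.529 / (1 + 0.0935 × 6.74) = 0.529 / 1.630 = 0.3245.

Y_obs ≈ 0.325 g VSS/g BOD₅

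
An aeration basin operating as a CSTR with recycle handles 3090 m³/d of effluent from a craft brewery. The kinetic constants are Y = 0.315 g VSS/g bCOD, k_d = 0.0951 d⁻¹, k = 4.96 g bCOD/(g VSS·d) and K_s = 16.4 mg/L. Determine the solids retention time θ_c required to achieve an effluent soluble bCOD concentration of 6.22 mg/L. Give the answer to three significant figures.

θ_c ≈ 2.99 d

Specific growth rate at S = 6.22 mg/L: μ = YkS/(K_s+S) = 0.315·4.96·6.22/(16.4+6.22) = 0.4296 d⁻¹.
θ_c = 1/(μ − k_d) = 1/(0.4296 − 0.0951) = 1/0.3345 = 2.989 d.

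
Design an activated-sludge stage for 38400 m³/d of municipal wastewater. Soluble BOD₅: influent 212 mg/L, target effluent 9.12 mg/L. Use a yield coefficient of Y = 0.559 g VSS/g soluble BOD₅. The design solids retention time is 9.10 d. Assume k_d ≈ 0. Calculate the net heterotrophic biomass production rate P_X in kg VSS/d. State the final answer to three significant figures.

P_X ≈ 4350 kg VSS/d

Since k_d ≈ 0, Y_obs = Y = 0.559 g VSS/g soluble BOD₅.
Q·(S₀ − S) = 38400 × (212 − 9.12) × 10⁻³ = 7791 kg/d removed.
Net biomass production P_X = Y_obs × Q·(S₀ − S) = 0.5590 × 7791 = 4355 kg VSS/d.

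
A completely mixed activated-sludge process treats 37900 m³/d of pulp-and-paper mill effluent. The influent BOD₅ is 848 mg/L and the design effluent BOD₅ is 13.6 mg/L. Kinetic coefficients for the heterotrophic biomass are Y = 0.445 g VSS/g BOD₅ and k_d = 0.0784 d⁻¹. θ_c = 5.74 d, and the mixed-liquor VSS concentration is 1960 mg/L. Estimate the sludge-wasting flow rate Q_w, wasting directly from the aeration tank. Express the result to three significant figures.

From the SRT design equation V = Y Q (S₀−S) θ_c / [X (1 + k_d θ_c)] = 0.445 × 37900 × (848 − 13.6) × 5.74 / [1960 × (1 + 0.0784 × 5.74)] = 8.08×10^7 / 2842 = 28422 m³.
For wasting at MLVSS concentration, Q_w = V/θ_c = 28422/5.74 = 4952 m³/d.

Q_w ≈ 4950 m³/d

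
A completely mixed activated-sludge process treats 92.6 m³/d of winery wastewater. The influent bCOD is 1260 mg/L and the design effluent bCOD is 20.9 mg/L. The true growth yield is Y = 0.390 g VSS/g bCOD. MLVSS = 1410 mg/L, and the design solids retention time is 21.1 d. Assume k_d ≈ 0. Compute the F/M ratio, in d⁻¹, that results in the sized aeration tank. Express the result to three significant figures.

V·X = Y·Q·ΔS·θ_c gives V = 0.390 × 92.6 × (1260 − 20.9) × 21.1 / 1410 = 669.6 m³.
Food-to-microorganism ratio F/M = Q S₀ / (V X) = 92.6 × 1260 / (669.6 × 1410) = 0.1236 d⁻¹.

F/M ≈ 0.124 d⁻¹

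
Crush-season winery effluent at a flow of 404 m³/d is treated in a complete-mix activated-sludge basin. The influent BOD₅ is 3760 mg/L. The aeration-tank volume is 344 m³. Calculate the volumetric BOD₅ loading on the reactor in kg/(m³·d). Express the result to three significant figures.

L_v ≈ 4.42 kg BOD₅/(m³·d)

Applied BOD₅ load per unit volume = Q·S₀/V = (404 × 3760/1000)/344.0 = 4.416 kg BOD₅·m⁻³·d⁻¹.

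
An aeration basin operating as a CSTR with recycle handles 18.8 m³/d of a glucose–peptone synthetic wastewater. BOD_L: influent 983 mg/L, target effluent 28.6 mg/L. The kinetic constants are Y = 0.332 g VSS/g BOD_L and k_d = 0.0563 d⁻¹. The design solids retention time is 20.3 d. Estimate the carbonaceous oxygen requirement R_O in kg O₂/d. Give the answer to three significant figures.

R_O ≈ 14.0 kg O₂/d

Correct the yield for decay: Y_obs = Y/(1 + k_d θ_c) = 0.332 / (1 + 0.0563 × 20.3) = 0.332 / 2.143 = 0.1549.
Mass of BOD_L removed per day: Q(S₀ − S) = 18.8 × 954.4 g/m³ = 17.94 kg/d.
P_X = Y_obs·Q·(S₀ − S) = 0.1549 × 17.94 = 2.780 kg VSS/d.
Carbonaceous O₂ demand = substrate oxidised − cell-mass equivalent = 17.94 − 1.42 × 2.780 = 14.00 kg O₂/d.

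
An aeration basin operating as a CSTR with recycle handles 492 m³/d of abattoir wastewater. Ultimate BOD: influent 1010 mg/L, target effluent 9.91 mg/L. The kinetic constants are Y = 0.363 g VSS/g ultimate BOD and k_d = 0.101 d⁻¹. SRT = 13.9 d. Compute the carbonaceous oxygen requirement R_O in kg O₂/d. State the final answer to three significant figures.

R_O ≈ 387 kg O₂/d

Y_obs = Y / (1 + k_d θ_c) = 0.363 / (1 + 0.101 × 13.9) = 0.363 / 2.404 = 0.1510.
Substrate removed = Q·(S₀ − S) = 492 m³/d × (1010 − 9.91) g/m³ = 4.92×10^5 g/d = 492.0 kg/d.
Net sludge production P_X = 0.1510 × 492.0 = 74.30 kg VSS/d.
Carbonaceous O₂ demand = substrate oxidised − cell-mass equivalent = 492.0 − 1.42 × 74.30 = 386.5 kg O₂/d.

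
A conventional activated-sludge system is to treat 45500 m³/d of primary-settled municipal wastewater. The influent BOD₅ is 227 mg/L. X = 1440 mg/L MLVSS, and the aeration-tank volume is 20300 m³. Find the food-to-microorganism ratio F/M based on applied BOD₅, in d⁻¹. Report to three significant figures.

Food-to-microorganism ratio F/M = Q S₀ / (V X) = 45500 × 227 / (20300 × 1440) = 0.3533 d⁻¹.

F/M ≈ 0.353 d⁻¹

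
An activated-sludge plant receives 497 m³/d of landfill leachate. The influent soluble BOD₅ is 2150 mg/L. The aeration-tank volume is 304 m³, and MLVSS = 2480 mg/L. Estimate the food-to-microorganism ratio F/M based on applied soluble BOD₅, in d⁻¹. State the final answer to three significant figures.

F/M = applied load / biomass = Q·S₀/(V·X) = 497 × 2150 / (304.0 × 2480) = 1.417 d⁻¹.

F/M ≈ 1.42 d⁻¹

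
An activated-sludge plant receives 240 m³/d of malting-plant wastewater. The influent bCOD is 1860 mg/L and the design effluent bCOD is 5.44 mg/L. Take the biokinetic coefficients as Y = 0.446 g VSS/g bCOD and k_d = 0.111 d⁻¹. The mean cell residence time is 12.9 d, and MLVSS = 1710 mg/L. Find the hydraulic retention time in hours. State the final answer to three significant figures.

Rearranging the biomass balance for a CMAS with decay, V = Y·Q·ΔS·θ_c / [X·(1+k_d θ_c)] = 0.446 × 240 × (1860 − 5.44) × 12.9 / [1710 × (1 + 0.111 × 12.9)] = 2.56×10^6 / 4159 = 615.8 m³.
τ = V/Q = 615.8/240 = 2.566 d, or 61.58 h.

τ ≈ 61.6 h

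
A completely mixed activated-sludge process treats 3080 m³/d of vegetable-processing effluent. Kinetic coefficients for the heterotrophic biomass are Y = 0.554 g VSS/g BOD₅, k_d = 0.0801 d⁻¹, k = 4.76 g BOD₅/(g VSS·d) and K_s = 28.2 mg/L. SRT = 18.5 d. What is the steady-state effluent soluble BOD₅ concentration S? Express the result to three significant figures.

S ≈ 1.51 mg/L

Effluent substrate depends only on kinetics and SRT: S = K_s(1 + k_d θ_c) / [θ_c(Yk − k_d) − 1] = 28.2 × (1 + 0.0801 × 18.5) / [18.5 × (0.554 × 4.76 − 0.0801) − 1] = 69.99 / 46.30 = 1.512 mg/L.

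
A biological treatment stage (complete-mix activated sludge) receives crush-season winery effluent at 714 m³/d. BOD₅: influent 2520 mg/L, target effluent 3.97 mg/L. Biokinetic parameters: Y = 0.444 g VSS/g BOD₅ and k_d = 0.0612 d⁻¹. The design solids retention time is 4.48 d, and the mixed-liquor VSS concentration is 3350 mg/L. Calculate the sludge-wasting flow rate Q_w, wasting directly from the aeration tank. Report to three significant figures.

Rearranging the biomass balance for a CMAS with decay, V = Y·Q·ΔS·θ_c / [X·(1+k_d θ_c)] = 0.444 × 714 × (2520 − 3.97) × 4.48 / [3350 × (1 + 0.0612 × 4.48)] = 3.57×10^6 / 4268 = 837.1 m³.
For wasting at MLVSS concentration, Q_w = V/θ_c = 837.1/4.48 = 186.9 m³/d.

Q_w ≈ 187 m³/d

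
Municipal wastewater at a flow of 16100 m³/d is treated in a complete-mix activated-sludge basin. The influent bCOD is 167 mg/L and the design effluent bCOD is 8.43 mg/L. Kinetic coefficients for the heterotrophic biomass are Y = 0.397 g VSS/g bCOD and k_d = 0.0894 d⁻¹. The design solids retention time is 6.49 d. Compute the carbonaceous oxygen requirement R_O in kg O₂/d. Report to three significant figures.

Y_obs = Y / (1 + k_d θ_c) = 0.397 / (1 + 0.0894 × 6.49) = 0.397 / 1.580 = 0.2512.
Mass of bCOD removed per day: Q(S₀ − S) = 16100 × 158.6 g/m³ = 2553 kg/d.
P_X = Y_obs·Q·(S₀ − S) = 0.2512 × 2553 = 641.4 kg VSS/d.
R_O = Q·(S₀ − S) − 1.42·P_X = 2553 − 1.42 × 641.4 = 1642 kg O₂/d.

R_O ≈ 1640 kg O₂/d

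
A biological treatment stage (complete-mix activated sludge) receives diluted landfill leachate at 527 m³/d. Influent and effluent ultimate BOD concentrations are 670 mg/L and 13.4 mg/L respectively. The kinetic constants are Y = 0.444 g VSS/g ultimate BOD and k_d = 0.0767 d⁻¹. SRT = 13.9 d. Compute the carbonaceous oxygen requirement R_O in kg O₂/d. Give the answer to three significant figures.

R_O ≈ 240 kg O₂/d

The observed yield is Y_obs = Y/(1 + k_d·θ_c) = 0.444 / (1 + 0.0767 × 13.9) = 0.444 / 2.066 = 0.2149 g VSS per g ultimate BOD removed.
Q·(S₀ − S) = 527 × (670 − 13.4) × 10⁻³ = 346.0 kg/d removed.
Biomass synthesised: P_X = Y_obs × 346.0 = 74.36 kg VSS/d.
Carbonaceous O₂ demand = substrate oxidised − cell-mass equivalent = 346.0 − 1.42 × 74.36 = 240.4 kg O₂/d.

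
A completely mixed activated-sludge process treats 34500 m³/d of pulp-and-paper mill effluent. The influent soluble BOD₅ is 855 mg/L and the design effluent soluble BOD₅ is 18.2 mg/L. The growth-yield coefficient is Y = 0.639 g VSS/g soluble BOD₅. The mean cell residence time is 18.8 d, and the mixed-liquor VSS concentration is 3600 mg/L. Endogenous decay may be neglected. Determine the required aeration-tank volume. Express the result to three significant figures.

V ≈ 96300 m³

With k_d = 0 the design equation reduces to V = Y Q (S₀−S) θ_c / X = 0.639 × 34500 × (855 − 18.2) × 18.8 / 3600 = 96338 m³.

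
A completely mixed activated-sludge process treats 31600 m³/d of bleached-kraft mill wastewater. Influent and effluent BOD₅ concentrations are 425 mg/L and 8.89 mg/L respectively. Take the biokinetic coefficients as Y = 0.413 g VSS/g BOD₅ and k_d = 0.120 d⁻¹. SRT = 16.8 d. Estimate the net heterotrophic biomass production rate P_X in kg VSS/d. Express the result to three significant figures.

P_X ≈ 1800 kg VSS/d

Y_obs = Y / (1 + k_d θ_c) = 0.413 / (1 + 0.120 × 16.8) = 0.413 / 3.016 = 0.1369.
Mass of BOD₅ removed per day: Q(S₀ − S) = 31600 × 416.1 g/m³ = 13149 kg/d.
P_X = Y_obs · Q(S₀ − S) = 0.1369 × 13149 = 1801 kg VSS/d.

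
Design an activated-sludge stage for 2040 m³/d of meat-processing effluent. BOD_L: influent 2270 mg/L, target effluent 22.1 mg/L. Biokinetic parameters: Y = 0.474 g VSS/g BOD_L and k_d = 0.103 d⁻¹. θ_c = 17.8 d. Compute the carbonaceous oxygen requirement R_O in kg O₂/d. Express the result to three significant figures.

R_O ≈ 3500 kg O₂/d

Y_obs = Y / (1 + k_d θ_c) = 0.474 / (1 + 0.103 × 17.8) = 0.474 / 2.833 = 0.1673.
Mass of BOD_L removed per day: Q(S₀ − S) = 2040 × 2248 g/m³ = 4586 kg/d.
P_X = Y_obs·Q·(S₀ − S) = 0.1673 × 4586 = 767.1 kg VSS/d.
Carbonaceous O₂ demand = substrate oxidised − cell-mass equivalent = 4586 − 1.42 × 767.1 = 3496 kg O₂/d.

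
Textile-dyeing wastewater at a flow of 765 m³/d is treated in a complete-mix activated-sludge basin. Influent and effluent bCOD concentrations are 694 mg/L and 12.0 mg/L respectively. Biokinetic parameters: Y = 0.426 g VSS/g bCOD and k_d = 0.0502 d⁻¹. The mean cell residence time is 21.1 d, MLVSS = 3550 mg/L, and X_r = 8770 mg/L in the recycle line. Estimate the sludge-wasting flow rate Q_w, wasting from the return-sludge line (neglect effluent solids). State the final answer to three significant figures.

Q_w ≈ 12.3 m³/d

Rearranging the biomass balance for a CMAS with decay, V = Y·Q·ΔS·θ_c / [X·(1+k_d θ_c)] = 0.426 × 765 × (694 − 12.0) × 21.1 / [3550 × (1 + 0.0502 × 21.1)] = 4.69×10^6 / 7310 = 641.5 m³.
Q_w = (V·X)/(θ_c X_r) = 641.5 × 3550 / (21.1 × 8770) = 12.31 m³/d.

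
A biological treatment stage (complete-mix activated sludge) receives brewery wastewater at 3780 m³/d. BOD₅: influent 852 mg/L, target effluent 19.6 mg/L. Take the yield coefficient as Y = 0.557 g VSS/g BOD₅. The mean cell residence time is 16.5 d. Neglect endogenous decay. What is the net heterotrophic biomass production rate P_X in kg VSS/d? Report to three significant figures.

No decay correction is needed, so Y_obs = Y = 0.557.
Substrate removed = Q·(S₀ − S) = 3780 m³/d × (852 − 19.6) g/m³ = 3.15×10^6 g/d = 3146 kg/d.
So the net sludge growth is P_X = 0.5570 × 3146 = 1753 kg VSS/d.

P_X ≈ 1750 kg VSS/d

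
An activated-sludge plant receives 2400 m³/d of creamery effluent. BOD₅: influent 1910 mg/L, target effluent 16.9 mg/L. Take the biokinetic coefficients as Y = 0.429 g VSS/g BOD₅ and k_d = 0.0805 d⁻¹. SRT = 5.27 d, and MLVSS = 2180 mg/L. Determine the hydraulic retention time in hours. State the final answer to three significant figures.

τ ≈ 33.1 h

Steady-state biomass mass balance: V·X·(1 + k_d·θ_c) = Y·Q·(S₀ − S)·θ_c, so V = 0.429 × 2400 × (1910 − 16.9) × 5.27 / [2180 × (1 + 0.0805 × 5.27)] = 1.03×10^7 / 3105 = 3308 m³.
HRT = V/Q = 3308 m³ / 2400 m³·d⁻¹ = 1.378 d × 24 = 33.08 h.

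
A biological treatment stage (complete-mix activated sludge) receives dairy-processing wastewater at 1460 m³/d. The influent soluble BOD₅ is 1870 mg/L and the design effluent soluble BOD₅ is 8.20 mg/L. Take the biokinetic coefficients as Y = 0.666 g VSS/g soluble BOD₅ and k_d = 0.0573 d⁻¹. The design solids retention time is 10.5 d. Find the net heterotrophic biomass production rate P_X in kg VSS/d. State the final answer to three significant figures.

Correct the yield for decay: Y_obs = Y/(1 + k_d θ_c) = 0.666 / (1 + 0.0573 × 10.5) = 0.666 / 1.602 = 0.4158.
Substrate removed = Q·(S₀ − S) = 1460 m³/d × (1870 − 8.20) g/m³ = 2.72×10^6 g/d = 2718 kg/d.
Net biomass production P_X = Y_obs × Q·(S₀ − S) = 0.4158 × 2718 = 1130 kg VSS/d.

P_X ≈ 1130 kg VSS/d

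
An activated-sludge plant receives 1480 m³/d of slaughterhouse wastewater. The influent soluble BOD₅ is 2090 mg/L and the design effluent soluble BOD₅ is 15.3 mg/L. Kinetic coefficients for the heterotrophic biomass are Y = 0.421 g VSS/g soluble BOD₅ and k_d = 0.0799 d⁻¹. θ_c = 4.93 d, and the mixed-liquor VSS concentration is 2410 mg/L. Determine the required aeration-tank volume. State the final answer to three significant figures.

From the SRT design equation V = Y Q (S₀−S) θ_c / [X (1 + k_d θ_c)] = 0.421 × 1480 × (2090 − 15.3) × 4.93 / [2410 × (1 + 0.0799 × 4.93)] = 6.37×10^6 / 3359 = 1897 m³.

V ≈ 1900 m³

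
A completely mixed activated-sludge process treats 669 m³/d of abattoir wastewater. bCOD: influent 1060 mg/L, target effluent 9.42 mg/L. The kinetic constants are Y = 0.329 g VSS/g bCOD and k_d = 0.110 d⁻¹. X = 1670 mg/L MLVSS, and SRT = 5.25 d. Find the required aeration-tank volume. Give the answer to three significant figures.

Steady-state biomass mass balance: V·X·(1 + k_d·θ_c) = Y·Q·(S₀ − S)·θ_c, so V = 0.329 × 669 × (1060 − 9.42) × 5.25 / [1670 × (1 + 0.110 × 5.25)] = 1.21×10^6 / 2634 = 460.8 m³.

V ≈ 461 m³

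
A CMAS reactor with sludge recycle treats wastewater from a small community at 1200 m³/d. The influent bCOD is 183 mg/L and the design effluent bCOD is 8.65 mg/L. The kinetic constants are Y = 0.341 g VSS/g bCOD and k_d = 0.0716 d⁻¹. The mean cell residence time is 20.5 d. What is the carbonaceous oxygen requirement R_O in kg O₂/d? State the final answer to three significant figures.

R_O ≈ 168 kg O₂/d

Y_obs = Y / (1 + k_d θ_c) = 0.341 / (1 + 0.0716 × 20.5) = 0.341 / 2.468 = 0.1382.
ΔS = 183 − 8.65 = 174.3 mg/L, so the substrate removal rate is 1200 × 174.3/1000 = 209.2 kg bCOD/d.
P_X = Y_obs·Q·(S₀ − S) = 0.1382 × 209.2 = 28.91 kg VSS/d.
R_O = Q·(S₀ − S) − 1.42·P_X = 209.2 − 1.42 × 28.91 = 168.2 kg O₂/d.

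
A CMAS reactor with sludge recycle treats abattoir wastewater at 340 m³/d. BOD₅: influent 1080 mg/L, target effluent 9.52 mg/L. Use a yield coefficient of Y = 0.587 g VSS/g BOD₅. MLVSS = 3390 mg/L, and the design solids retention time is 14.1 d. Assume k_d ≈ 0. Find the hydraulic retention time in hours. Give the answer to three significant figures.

V·X = Y·Q·ΔS·θ_c gives V = 0.587 × 340 × (1080 − 9.52) × 14.1 / 3390 = 888.6 m³.
HRT = V/Q = 888.6 m³ / 340 m³·d⁻¹ = 2.614 d × 24 = 62.73 h.

τ ≈ 62.7 h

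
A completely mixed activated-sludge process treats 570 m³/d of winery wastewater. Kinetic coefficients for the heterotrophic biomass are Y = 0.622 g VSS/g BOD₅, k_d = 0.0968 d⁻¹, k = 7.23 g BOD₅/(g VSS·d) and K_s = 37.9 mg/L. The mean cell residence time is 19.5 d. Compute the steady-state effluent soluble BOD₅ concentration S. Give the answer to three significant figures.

From the Monod/SRT balance for a CMAS, S = K_s·(1+k_d θ_c)/[θ_c·(Y k − k_d) − 1] = 37.9 × (1 + 0.0968 × 19.5) / [19.5 × (0.622 × 7.23 − 0.0968) − 1] = 109.4 / 84.81 = 1.290 mg/L.

S ≈ 1.29 mg/L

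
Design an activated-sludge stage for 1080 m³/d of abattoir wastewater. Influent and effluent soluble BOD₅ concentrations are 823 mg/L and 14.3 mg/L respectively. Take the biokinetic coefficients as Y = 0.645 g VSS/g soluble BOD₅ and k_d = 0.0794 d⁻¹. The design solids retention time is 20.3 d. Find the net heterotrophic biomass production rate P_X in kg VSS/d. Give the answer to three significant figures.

Observed yield with endogenous decay: Y_obs = Y / (1 + k_d·θ_c) = 0.645 / (1 + 0.0794 × 20.3) = 0.645 / 2.612 = 0.2470 g VSS/g soluble BOD₅.
ΔS = 823 − 14.3 = 808.7 mg/L, so the substrate removal rate is 1080 × 808.7/1000 = 873.4 kg soluble BOD₅/d.
P_X = Y_obs · Q(S₀ − S) = 0.2470 × 873.4 = 215.7 kg VSS/d.

P_X ≈ 216 kg VSS/d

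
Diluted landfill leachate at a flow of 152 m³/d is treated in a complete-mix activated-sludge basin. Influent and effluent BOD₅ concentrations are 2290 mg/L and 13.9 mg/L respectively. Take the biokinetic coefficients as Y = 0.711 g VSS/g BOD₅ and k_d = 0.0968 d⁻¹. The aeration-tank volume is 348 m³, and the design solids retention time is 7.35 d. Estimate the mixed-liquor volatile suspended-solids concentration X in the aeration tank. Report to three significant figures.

Solving the biomass balance for X: X = Y Q (S₀−S) θ_c / [V (1+k_d θ_c)] = 0.711 × 152 × (2290 − 13.9) × 7.35 / [348 × (1 + 0.0968 × 7.35)] = 3036 mg/L.

X ≈ 3040 mg/L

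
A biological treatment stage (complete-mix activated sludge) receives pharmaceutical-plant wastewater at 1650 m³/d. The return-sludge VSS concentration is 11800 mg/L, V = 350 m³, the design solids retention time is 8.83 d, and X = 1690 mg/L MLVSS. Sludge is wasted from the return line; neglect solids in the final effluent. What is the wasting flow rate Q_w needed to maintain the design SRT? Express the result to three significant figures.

θ_c = V·X/(Q_w·X_r) when wasting from the recycle, so Q_w = V·X/(θ_c·X_r) = 350.0 × 1690 / (8.83 × 11800) = 5.677 m³/d.

Q_w ≈ 5.68 m³/d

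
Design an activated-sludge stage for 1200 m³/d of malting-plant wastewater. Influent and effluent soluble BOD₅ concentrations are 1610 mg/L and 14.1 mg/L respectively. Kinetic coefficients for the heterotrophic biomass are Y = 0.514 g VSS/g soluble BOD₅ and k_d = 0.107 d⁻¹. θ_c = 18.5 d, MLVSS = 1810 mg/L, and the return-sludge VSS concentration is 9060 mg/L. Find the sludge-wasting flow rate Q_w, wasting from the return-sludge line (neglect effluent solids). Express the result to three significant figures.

Q_w ≈ 36.5 m³/d

From the SRT design equation V = Y Q (S₀−S) θ_c / [X (1 + k_d θ_c)] = 0.514 × 1200 × (1610 − 14.1) × 18.5 / [1810 × (1 + 0.107 × 18.5)] = 1.82×10^7 / 5393 = 3377 m³.
θ_c = V·X/(Q_w·X_r) when wasting from the recycle, so Q_w = V·X/(θ_c·X_r) = 3377 × 1810 / (18.5 × 9060) = 36.47 m³/d.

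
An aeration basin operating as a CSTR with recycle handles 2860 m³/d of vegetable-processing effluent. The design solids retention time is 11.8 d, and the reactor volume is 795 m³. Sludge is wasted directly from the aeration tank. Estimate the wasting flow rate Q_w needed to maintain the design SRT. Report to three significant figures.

Q_w ≈ 67.4 m³/d

Wasting from the aeration tank: Q_w = V / θ_c = 795.0 / 11.8 = 67.37 m³/d.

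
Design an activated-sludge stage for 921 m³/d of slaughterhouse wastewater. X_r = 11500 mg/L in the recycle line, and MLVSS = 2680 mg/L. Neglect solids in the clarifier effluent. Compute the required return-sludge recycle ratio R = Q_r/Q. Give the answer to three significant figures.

R = Q_r/Q = X/(X_r − X) = 2680 / (11500 − 2680) = 0.3039.

R ≈ 0.304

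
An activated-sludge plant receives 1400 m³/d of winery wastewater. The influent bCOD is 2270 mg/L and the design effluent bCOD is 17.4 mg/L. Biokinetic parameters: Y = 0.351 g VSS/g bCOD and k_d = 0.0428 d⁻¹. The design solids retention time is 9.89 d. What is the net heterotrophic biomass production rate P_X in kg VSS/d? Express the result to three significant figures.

Observed yield with endogenous decay: Y_obs = Y / (1 + k_d·θ_c) = 0.351 / (1 + 0.0428 × 9.89) = 0.351 / 1.423 = 0.2466 g VSS/g bCOD.
Q·(S₀ − S) = 1400 × (2270 − 17.4) × 10⁻³ = 3154 kg/d removed.
Net biomass production P_X = Y_obs × Q·(S₀ − S) = 0.2466 × 3154 = 777.7 kg VSS/d.

P_X ≈ 778 kg VSS/d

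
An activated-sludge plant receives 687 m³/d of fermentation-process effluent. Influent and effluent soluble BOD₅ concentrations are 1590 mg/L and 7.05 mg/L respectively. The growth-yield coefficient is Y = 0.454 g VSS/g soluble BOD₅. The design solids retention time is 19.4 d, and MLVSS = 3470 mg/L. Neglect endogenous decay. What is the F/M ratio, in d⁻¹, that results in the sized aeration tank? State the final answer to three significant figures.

With k_d = 0 the design equation reduces to V = Y Q (S₀−S) θ_c / X = 0.454 × 687 × (1590 − 7.05) × 19.4 / 3470 = 2760 m³.
Food-to-microorganism ratio F/M = Q S₀ / (V X) = 687 × 1590 / (2760 × 3470) = 0.1140 d⁻¹.

F/M ≈ 0.114 d⁻¹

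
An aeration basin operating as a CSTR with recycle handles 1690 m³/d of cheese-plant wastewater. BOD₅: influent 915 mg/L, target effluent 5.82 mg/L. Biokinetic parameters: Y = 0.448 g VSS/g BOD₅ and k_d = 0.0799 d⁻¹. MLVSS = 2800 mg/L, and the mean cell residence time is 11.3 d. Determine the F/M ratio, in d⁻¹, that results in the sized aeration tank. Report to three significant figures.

Rearranging the biomass balance for a CMAS with decay, V = Y·Q·ΔS·θ_c / [X·(1+k_d θ_c)] = 0.448 × 1690 × (915 − 5.82) × 11.3 / [2800 × (1 + 0.0799 × 11.3)] = 7.78×10^6 / 5328 = 1460 m³.
F/M = applied load / biomass = Q·S₀/(V·X) = 1690 × 915 / (1460 × 2800) = 0.3783 d⁻¹.

F/M ≈ 0.378 d⁻¹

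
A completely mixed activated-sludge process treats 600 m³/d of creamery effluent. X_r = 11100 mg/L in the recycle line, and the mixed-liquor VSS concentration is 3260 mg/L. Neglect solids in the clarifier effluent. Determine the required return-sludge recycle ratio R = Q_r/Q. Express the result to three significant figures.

Mass balance around the secondary clarifier (neglecting effluent solids): R = X / (X_r − X) = 3260 / (11100 − 3260) = 0.4158.

R ≈ 0.416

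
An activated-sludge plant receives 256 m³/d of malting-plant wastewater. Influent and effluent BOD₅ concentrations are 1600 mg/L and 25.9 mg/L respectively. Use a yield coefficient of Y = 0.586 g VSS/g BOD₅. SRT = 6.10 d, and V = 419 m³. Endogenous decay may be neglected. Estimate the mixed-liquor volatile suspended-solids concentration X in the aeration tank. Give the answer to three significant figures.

X = Y·Q·ΔS·θ_c / V = 0.586 × 256 × (1600 − 25.9) × 6.10 / 419 = 3438 mg/L.

X ≈ 3440 mg/L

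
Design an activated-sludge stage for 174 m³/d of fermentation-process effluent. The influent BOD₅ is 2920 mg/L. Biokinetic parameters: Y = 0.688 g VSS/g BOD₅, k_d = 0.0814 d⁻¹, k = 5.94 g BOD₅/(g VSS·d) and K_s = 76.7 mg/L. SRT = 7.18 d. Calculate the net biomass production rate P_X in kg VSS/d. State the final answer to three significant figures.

From the Monod/SRT balance for a CMAS, S = K_s·(1+k_d θ_c)/[θ_c·(Y k − k_d) − 1] = 76.7 × (1 + 0.0814 × 7.18) / [7.18 × (0.688 × 5.94 − 0.0814) − 1] = 121.5 / 27.76 = 4.378 mg/L.
Y_obs = Y / (1 + k_d θ_c) = 0.688 / (1 + 0.0814 × 7.18) = 0.688 / 1.584 = 0.4342.
Mass of BOD₅ removed per day: Q(S₀ − S) = 174 × 2916 g/m³ = 507.3 kg/d.
Biomass produced: P_X = Y_obs·Q·ΔS = 0.4342 × 507.3 ≈ 220.3 kg VSS/d.

P_X ≈ 220 kg VSS/d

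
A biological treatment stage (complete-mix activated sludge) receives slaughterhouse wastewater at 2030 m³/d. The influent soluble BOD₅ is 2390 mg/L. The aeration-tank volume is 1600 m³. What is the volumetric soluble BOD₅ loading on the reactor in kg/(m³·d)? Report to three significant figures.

L_v ≈ 3.03 kg soluble BOD₅/(m³·d)

Volumetric loading L_v = Q·S₀ / V = 2030 × 2390 g/m³ / 1600 m³ = 3032 g/(m³·d) = 3.032 kg soluble BOD₅/(m³·d).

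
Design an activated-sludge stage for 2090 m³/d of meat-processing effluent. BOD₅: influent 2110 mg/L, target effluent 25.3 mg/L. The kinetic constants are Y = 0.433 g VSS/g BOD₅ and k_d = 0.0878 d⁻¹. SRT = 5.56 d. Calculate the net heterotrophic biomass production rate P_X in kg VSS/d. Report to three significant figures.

Observed yield with endogenous decay: Y_obs = Y / (1 + k_d·θ_c) = 0.433 / (1 + 0.0878 × 5.56) = 0.433 / 1.488 = 0.2910 g VSS/g BOD₅.
Mass of BOD₅ removed per day: Q(S₀ − S) = 2090 × 2085 g/m³ = 4357 kg/d.
Biomass produced: P_X = Y_obs·Q·ΔS = 0.2910 × 4357 ≈ 1268 kg VSS/d.

P_X ≈ 1270 kg VSS/d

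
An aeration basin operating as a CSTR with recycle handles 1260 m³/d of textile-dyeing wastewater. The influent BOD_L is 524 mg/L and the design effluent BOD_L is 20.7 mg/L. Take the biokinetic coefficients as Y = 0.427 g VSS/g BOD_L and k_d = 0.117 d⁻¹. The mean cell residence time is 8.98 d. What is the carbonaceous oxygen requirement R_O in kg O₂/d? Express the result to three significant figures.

R_O ≈ 447 kg O₂/d

The observed yield is Y_obs = Y/(1 + k_d·θ_c) = 0.427 / (1 + 0.117 × 8.98) = 0.427 / 2.051 = 0.2082 g VSS per g BOD_L removed.
Mass of BOD_L removed per day: Q(S₀ − S) = 1260 × 503.3 g/m³ = 634.2 kg/d.
Net sludge production P_X = 0.2082 × 634.2 = 132.0 kg VSS/d.
R_O = Q·(S₀ − S) − 1.42·P_X = 634.2 − 1.42 × 132.0 = 446.6 kg O₂/d.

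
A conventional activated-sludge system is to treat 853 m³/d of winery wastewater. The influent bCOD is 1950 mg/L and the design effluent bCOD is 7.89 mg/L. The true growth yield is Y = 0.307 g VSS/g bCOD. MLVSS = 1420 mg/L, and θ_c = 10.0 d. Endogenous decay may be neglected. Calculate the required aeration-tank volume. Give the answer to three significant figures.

V ≈ 3580 m³

V·X = Y·Q·ΔS·θ_c gives V = 0.307 × 853 × (1950 − 7.89) × 10.0 / 1420 = 3582 m³.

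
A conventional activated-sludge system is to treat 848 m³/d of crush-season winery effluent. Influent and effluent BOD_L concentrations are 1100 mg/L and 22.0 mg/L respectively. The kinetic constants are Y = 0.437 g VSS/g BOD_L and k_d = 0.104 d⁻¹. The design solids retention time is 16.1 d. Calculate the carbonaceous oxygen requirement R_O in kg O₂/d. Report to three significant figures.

R_O ≈ 702 kg O₂/d

Correct the yield for decay: Y_obs = Y/(1 + k_d θ_c) = 0.437 / (1 + 0.104 × 16.1) = 0.437 / 2.674 = 0.1634.
Q·(S₀ − S) = 848 × (1100 − 22.0) × 10⁻³ = 914.1 kg/d removed.
Biomass synthesised: P_X = Y_obs × 914.1 = 149.4 kg VSS/d.
R_O = Q·ΔS − 1.42 P_X = 914.1 − 212.1 = 702.0 kg O₂/d.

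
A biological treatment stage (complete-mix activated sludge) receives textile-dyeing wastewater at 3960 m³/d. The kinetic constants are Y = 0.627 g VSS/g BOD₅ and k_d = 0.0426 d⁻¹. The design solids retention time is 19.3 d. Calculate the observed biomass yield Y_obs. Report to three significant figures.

Y_obs ≈ 0.344 g VSS/g BOD₅

Y_obs = Y / (1 + k_d θ_c) = 0.627 / (1 + 0.0426 × 19.3) = 0.627 / 1.822 = 0.3441.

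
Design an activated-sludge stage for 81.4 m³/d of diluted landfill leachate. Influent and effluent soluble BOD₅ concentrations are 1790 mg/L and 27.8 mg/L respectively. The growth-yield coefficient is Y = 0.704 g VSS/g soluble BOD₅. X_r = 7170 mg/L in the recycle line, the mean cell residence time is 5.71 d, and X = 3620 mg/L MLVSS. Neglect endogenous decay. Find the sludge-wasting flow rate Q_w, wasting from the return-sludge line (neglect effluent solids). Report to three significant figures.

Biomass mass balance (decay neglected): V·X = Y·Q·(S₀ − S)·θ_c, so V = 0.704 × 81.4 × (1790 − 27.8) × 5.71 / 3620 = 159.3 m³.
Q_w = (V·X)/(θ_c X_r) = 159.3 × 3620 / (5.71 × 7170) = 14.08 m³/d.

Q_w ≈ 14.1 m³/d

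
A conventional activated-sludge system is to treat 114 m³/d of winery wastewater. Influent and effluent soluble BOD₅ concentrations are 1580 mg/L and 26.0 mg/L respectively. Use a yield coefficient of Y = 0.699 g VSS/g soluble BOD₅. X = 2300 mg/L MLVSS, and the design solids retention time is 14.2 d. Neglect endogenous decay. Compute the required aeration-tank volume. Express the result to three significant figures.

V ≈ 765 m³

Biomass mass balance (decay neglected): V·X = Y·Q·(S₀ − S)·θ_c, so V = 0.699 × 114 × (1580 − 26.0) × 14.2 / 2300 = 764.5 m³.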